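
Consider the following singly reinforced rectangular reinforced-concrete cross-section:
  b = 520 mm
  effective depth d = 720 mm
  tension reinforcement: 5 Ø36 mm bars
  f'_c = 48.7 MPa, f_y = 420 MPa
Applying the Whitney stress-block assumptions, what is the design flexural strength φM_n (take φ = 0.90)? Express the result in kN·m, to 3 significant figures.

φM_n ≈ 1290 kN·m

A_s = 5 × 1018 = 5090 mm².
T = A_s f_y = 5090 × 420 = 2137800 N = 2137.8 kN.
From C = T: a = T/(0.85 f'_c b) = 2137800/(0.85 × 48.7 × 520) = 99.32 mm.
M_n = T(d − a/2) = 2137.8 kN × (720 − 49.66) mm = 1433.05 kN·m.
φM_n = 0.90 × 1433.05 = 1289.75 kN·m.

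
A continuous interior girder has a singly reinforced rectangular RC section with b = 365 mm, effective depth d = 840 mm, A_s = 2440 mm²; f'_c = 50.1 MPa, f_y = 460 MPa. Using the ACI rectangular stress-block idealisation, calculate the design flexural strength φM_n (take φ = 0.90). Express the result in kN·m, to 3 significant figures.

T = A_s f_y = 2440 × 460 = 1122400 N = 1122.4 kN.
From C = T: a = T/(0.85 f'_c b) = 1122400/(0.85 × 50.1 × 365) = 72.21 mm.
M_n = T(d − a/2) = 1122.4 kN × (840 − 36.105) mm = 902.29 kN·m.
φM_n = 0.90 × 902.29 = 812.06 kN·m.

φM_n ≈ 812 kN·m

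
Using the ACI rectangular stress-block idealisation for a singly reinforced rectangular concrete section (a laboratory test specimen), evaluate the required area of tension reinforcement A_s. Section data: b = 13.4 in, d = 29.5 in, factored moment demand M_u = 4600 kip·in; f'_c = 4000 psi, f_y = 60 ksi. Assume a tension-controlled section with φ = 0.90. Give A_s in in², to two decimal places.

M_n = M_u/φ = 4600/0.90 = 5111.11 kip·in.
From M_n = 0.85 f'_c a b (d − a/2):
a = d − √(d² − 2M_n/(0.85 f'_c b)) = 29.5 − √(29.5² − 2 × 5111.11/(0.85 × 4 × 13.4)) = 4.086 in.
A_s = 0.85 f'_c a b / f_y = 0.85 × 4 × 4.086 × 13.4 / 60 = 3.103 in².

A_s ≈ 3.10 in²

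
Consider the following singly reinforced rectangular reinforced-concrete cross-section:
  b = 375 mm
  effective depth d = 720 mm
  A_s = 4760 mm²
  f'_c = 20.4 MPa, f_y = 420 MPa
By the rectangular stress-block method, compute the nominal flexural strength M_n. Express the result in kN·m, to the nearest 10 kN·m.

M_n ≈ 1130 kN·m

T = A_s f_y = 4760 × 420 = 1999200 N = 1999.2 kN.
From C = T: a = T/(0.85 f'_c b) = 1999200/(0.85 × 20.4 × 375) = 307.45 mm.
M_n = T(d − a/2) = 1999.2 kN × (720 − 153.725) mm = 1132.10 kN·m.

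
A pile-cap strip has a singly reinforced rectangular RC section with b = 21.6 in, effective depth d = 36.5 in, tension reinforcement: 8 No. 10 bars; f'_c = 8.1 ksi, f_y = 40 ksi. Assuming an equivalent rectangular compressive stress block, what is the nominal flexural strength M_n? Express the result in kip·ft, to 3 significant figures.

M_n ≈ 1190 kip·ft

A_s = 8 × 1.27 = 10.16 in².
T = A_s f_y = 10.16 × 40 = 406.4 kips.
a = T/(0.85 f'_c b) = 406.4/(0.85 × 8.1 × 21.6) = 2.733 in.
M_n = T(d − a/2) = 406.4 × (36.5 − 1.3665) = 14278.3 kip·in = 14278.3/12 = 1189.86 kip·ft.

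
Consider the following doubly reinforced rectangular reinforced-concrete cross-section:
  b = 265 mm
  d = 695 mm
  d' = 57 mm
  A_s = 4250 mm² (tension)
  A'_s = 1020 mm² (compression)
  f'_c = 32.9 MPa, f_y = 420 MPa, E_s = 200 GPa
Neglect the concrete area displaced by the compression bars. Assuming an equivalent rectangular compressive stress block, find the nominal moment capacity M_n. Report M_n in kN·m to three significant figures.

Assume both tension and compression steel yield.
Net tension couple steel: A_s − A'_s = 3230 mm².
a = (A_s − A'_s) f_y / (0.85 f'_c b) = 1356600/(0.85 × 32.9 × 265) = 183.06 mm.
c = a/β₁ = 183.06/0.815 = 224.61 mm; ε'_s = 0.003(c − d')/c = 0.0022 ≥ f_y/E_s = 0.0021, so compression steel does yield.
M_n = (A_s − A'_s) f_y (d − a/2) + A'_s f_y (d − d') = [1356600 × (695 − 91.53) + 428400 × (695 − 57)] × 10⁻⁶ = 818.67 + 273.32 = 1091.99 kN·m.

M_n ≈ 1090 kN·m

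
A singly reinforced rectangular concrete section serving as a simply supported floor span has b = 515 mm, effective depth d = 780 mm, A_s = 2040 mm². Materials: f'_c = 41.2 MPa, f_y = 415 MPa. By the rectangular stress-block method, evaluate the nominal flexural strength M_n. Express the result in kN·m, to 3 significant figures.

M_n ≈ 640 kN·m

T = A_s f_y = 2040 × 415 = 846600 N = 846.6 kN.
From C = T: a = T/(0.85 f'_c b) = 846600/(0.85 × 41.2 × 515) = 46.94 mm.
M_n = T(d − a/2) = 846.6 kN × (780 − 23.47) mm = 640.48 kN·m.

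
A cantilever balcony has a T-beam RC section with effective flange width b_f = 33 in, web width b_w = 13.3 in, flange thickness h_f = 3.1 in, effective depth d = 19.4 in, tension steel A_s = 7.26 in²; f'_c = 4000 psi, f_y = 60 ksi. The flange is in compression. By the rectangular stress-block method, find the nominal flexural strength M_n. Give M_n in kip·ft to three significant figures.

M_n ≈ 630 kip·ft

Tension: T = A_s f_y = 7.26 × 60 = 435.6 kips.
Try a within the flange: a = T/(0.85 f'_c b_f) = 435.6/(0.85 × 4 × 33) = 3.882 in.
a = 3.882 > h_f = 3.1 in: the block extends into the web. Split into flange-overhang and web parts.
C_f = 0.85 f'_c (b_f − b_w) h_f = 0.85 × 4 × (33 − 13.3) × 3.1 = 207.6 kips.
Remaining web compression depth: a_w = (T − C_f)/(0.85 f'_c b_w) = (435.6 − 207.6)/(0.85 × 4 × 13.3) = 5.042 in.
M_n = C_f(d − h_f/2) + (T − C_f)(d − a_w/2) = 207.6 × (19.4 − 1.55) + 228 × (19.4 − 2.521) = 3705.7 + 3848.4 = 7554.1 kip·in.
M_n = 7554.1/12 = 629.51 kip·ft.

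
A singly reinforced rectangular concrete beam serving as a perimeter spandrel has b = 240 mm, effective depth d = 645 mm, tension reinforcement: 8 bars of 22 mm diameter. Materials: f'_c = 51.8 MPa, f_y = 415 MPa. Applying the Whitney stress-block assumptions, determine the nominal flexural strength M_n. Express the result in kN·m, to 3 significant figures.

M_n ≈ 738 kN·m

A_s = 8 × 380 = 3040 mm².
T = A_s f_y = 3040 × 415 = 1261600 N = 1261.6 kN.
From C = T: a = T/(0.85 f'_c b) = 1261600/(0.85 × 51.8 × 240) = 119.39 mm.
M_n = T(d − a/2) = 1261.6 kN × (645 − 59.695) mm = 738.42 kN·m.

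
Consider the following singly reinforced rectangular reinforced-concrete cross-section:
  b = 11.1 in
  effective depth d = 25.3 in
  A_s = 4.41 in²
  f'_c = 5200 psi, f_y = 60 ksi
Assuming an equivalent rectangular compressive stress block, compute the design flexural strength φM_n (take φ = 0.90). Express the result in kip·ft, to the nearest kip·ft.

φM_n ≈ 449 kip·ft

T = A_s f_y = 4.41 × 60 = 264.6 kips.
a = T/(0.85 f'_c b) = 264.6/(0.85 × 5.2 × 11.1) = 5.393 in.
M_n = T(d − a/2) = 264.6 × (25.3 − 2.6965) = 5980.9 kip·in = 5980.9/12 = 498.41 kip·ft.
φM_n = 0.90 × 498.41 = 448.57 kip·ft.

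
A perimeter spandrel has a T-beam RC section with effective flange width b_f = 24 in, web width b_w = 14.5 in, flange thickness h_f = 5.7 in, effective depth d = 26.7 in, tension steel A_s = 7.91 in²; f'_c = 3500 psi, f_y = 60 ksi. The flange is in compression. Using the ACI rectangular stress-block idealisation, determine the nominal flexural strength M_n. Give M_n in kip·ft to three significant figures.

M_n ≈ 923 kip·ft

Tension: T = A_s f_y = 7.91 × 60 = 474.6 kips.
Try a within the flange: a = T/(0.85 f'_c b_f) = 474.6/(0.85 × 3.5 × 24) = 6.647 in.
a = 6.647 > h_f = 5.7 in: the block extends into the web. Split into flange-overhang and web parts.
C_f = 0.85 f'_c (b_f − b_w) h_f = 0.85 × 3.5 × (24 − 14.5) × 5.7 = 161.1 kips.
Remaining web compression depth: a_w = (T − C_f)/(0.85 f'_c b_w) = (474.6 − 161.1)/(0.85 × 3.5 × 14.5) = 7.267 in.
M_n = C_f(d − h_f/2) + (T − C_f)(d − a_w/2) = 161.1 × (26.7 − 2.85) + 313.5 × (26.7 − 3.6335) = 3842.2 + 7231.3 = 11073.5 kip·in.
M_n = 11073.5/12 = 922.79 kip·ft.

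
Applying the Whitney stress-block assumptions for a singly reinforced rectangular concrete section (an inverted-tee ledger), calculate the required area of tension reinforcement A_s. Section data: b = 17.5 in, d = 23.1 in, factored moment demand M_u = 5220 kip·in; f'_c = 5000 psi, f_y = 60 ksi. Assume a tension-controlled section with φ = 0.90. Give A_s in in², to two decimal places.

M_n = M_u/φ = 5220/0.90 = 5800 kip·in.
From M_n = 0.85 f'_c a b (d − a/2):
a = d − √(d² − 2M_n/(0.85 f'_c b)) = 23.1 − √(23.1² − 2 × 5800/(0.85 × 5 × 17.5)) = 3.667 in.
A_s = 0.85 f'_c a b / f_y = 0.85 × 5 × 3.667 × 17.5 / 60 = 4.546 in².

A_s ≈ 4.55 in²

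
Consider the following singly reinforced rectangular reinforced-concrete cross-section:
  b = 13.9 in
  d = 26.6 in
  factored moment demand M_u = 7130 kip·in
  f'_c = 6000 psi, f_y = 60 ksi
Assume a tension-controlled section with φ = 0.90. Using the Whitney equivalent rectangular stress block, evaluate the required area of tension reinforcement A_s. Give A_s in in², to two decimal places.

A_s ≈ 5.43 in²

M_n = M_u/φ = 7130/0.90 = 7922.22 kip·in.
From M_n = 0.85 f'_c a b (d − a/2):
a = d − √(d² − 2M_n/(0.85 f'_c b)) = 26.6 − √(26.6² − 2 × 7922.22/(0.85 × 6 × 13.9)) = 4.599 in.
A_s = 0.85 f'_c a b / f_y = 0.85 × 6 × 4.599 × 13.9 / 60 = 5.434 in².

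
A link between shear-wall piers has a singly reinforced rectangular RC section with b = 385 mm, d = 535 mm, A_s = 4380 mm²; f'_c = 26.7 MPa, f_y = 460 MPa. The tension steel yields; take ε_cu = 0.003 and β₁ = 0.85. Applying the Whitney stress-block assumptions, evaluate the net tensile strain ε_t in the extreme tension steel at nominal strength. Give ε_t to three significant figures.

a = A_s f_y/(0.85 f'_c b) = 230.59 mm.
β₁ = 0.85, so c = a/β₁ = 230.59/0.85 = 271.28 mm.
From the linear strain diagram with ε_cu = 0.003: ε_t = 0.003 (d − c)/c = 0.003 × (535 − 271.28)/271.28 = 0.00292.
ε_t < 0.004 — the section is over-reinforced for flexure under ACI limits.

ε_t ≈ 0.00292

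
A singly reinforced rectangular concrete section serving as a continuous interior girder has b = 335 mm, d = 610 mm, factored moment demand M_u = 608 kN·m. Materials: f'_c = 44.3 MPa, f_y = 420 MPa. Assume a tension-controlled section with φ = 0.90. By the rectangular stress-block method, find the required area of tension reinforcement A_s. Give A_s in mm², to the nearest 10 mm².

A_s ≈ 2860 mm²

M_n = M_u/φ = 608/0.90 = 675.556 kN·m.
With M_n = 0.85 f'_c a b (d − a/2), solve the quadratic for a:
a = d − √(d² − 2M_n/(0.85 f'_c b)) = 610 − √(610² − 2 × 675.556×10⁶/(0.85 × 44.3 × 335)) = 95.23 mm.
A_s = 0.85 f'_c a b / f_y = 0.85 × 44.3 × 95.23 × 335 / 420 = 2860.2 mm².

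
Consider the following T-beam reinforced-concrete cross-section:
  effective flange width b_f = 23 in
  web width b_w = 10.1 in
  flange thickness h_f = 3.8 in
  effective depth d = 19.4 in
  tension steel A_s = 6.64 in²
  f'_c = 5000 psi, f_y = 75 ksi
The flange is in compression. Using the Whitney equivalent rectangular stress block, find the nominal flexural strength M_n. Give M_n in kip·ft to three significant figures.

Tension: T = A_s f_y = 6.64 × 75 = 498 kips.
Try a within the flange: a = T/(0.85 f'_c b_f) = 498/(0.85 × 5 × 23) = 5.095 in.
a = 5.095 > h_f = 3.8 in: the block extends into the web. Split into flange-overhang and web parts.
C_f = 0.85 f'_c (b_f − b_w) h_f = 0.85 × 5 × (23 − 10.1) × 3.8 = 208.3 kips.
Remaining web compression depth: a_w = (T − C_f)/(0.85 f'_c b_w) = (498 − 208.3)/(0.85 × 5 × 10.1) = 6.749 in.
M_n = C_f(d − h_f/2) + (T − C_f)(d − a_w/2) = 208.3 × (19.4 − 1.9) + 289.7 × (19.4 − 3.3745) = 3645.3 + 4642.6 = 8287.9 kip·in.
M_n = 8287.9/12 = 690.66 kip·ft.

M_n ≈ 691 kip·ft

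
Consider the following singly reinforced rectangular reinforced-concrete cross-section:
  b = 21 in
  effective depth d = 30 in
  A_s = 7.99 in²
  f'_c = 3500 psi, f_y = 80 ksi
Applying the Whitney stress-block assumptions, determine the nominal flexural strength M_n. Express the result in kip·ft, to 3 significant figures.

T = A_s f_y = 7.99 × 80 = 639.2 kips.
a = T/(0.85 f'_c b) = 639.2/(0.85 × 3.5 × 21) = 10.231 in.
M_n = T(d − a/2) = 639.2 × (30 − 5.1155) = 15906.2 kip·in = 15906.2/12 = 1325.52 kip·ft.

M_n ≈ 1330 kip·ft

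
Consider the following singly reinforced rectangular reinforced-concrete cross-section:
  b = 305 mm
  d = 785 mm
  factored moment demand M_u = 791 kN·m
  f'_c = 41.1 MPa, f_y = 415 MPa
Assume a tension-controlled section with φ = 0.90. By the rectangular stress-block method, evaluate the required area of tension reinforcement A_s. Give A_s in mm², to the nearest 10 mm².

A_s ≈ 2910 mm²

M_n = M_u/φ = 791/0.90 = 878.889 kN·m.
With M_n = 0.85 f'_c a b (d − a/2), solve the quadratic for a:
a = d − √(d² − 2M_n/(0.85 f'_c b)) = 785 − √(785² − 2 × 878.889×10⁶/(0.85 × 41.1 × 305)) = 113.24 mm.
A_s = 0.85 f'_c a b / f_y = 0.85 × 41.1 × 113.24 × 305 / 415 = 2907.5 mm².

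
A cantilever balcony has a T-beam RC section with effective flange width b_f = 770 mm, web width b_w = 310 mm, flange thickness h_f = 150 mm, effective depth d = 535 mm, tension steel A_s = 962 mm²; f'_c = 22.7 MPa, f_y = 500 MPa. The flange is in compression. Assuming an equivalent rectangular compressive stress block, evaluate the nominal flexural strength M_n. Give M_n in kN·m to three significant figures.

M_n ≈ 250 kN·m

Tension: T = A_s f_y = 962 × 500 = 481000 N.
Try a within the flange: a = T/(0.85 f'_c b_f) = 481000/(0.85 × 22.7 × 770) = 32.37 mm.
Since a = 32.37 ≤ h_f = 150 mm, the stress block lies entirely in the flange; analyse as a rectangular beam of width b_f.
M_n = T(d − a/2) = 481000 × (535 − 16.185) = 249.55 × 10⁶ N·mm.
M_n = 249.55 kN·m.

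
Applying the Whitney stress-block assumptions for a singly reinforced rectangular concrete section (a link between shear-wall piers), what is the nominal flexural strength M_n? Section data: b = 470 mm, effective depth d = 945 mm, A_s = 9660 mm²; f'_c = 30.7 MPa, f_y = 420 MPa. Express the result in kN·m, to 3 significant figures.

M_n ≈ 3160 kN·m

T = A_s f_y = 9660 × 420 = 4057200 N = 4057.2 kN.
From C = T: a = T/(0.85 f'_c b) = 4057200/(0.85 × 30.7 × 470) = 330.80 mm.
M_n = T(d − a/2) = 4057.2 kN × (945 − 165.4) mm = 3162.99 kN·m.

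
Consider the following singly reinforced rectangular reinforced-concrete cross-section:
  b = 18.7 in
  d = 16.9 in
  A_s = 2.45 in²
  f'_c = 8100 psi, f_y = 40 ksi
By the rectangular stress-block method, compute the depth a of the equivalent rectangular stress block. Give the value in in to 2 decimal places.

a ≈ 0.76 in

T = A_s f_y = 2.45 × 40 = 98 kips.
a = T/(0.85 f'_c b) = 98/(0.85 × 8.1 × 18.7) = 0.76 in.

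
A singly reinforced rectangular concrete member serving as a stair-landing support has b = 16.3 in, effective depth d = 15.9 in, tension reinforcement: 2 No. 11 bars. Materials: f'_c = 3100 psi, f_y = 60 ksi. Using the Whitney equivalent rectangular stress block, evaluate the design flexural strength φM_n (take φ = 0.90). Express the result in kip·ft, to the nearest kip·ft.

φM_n ≈ 193 kip·ft

A_s = 2 × 1.56 = 3.12 in².
T = A_s f_y = 3.12 × 60 = 187.2 kips.
a = T/(0.85 f'_c b) = 187.2/(0.85 × 3.1 × 16.3) = 4.359 in.
M_n = T(d − a/2) = 187.2 × (15.9 − 2.1795) = 2568.5 kip·in = 2568.5/12 = 214.04 kip·ft.
φM_n = 0.90 × 214.04 = 192.64 kip·ft.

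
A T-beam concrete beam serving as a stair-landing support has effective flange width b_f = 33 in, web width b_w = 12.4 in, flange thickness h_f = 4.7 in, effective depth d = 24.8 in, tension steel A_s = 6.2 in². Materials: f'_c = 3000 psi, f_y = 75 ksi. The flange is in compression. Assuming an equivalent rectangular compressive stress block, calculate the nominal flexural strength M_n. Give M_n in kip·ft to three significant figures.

M_n ≈ 850 kip·ft

Tension: T = A_s f_y = 6.2 × 75 = 465 kips.
Try a within the flange: a = T/(0.85 f'_c b_f) = 465/(0.85 × 3 × 33) = 5.526 in.
a = 5.526 > h_f = 4.7 in: the block extends into the web. Split into flange-overhang and web parts.
C_f = 0.85 f'_c (b_f − b_w) h_f = 0.85 × 3 × (33 − 12.4) × 4.7 = 246.9 kips.
Remaining web compression depth: a_w = (T − C_f)/(0.85 f'_c b_w) = (465 − 246.9)/(0.85 × 3 × 12.4) = 6.898 in.
M_n = C_f(d − h_f/2) + (T − C_f)(d − a_w/2) = 246.9 × (24.8 − 2.35) + 218.1 × (24.8 − 3.449) = 5542.9 + 4656.7 = 10199.6 kip·in.
M_n = 10199.6/12 = 849.97 kip·ft.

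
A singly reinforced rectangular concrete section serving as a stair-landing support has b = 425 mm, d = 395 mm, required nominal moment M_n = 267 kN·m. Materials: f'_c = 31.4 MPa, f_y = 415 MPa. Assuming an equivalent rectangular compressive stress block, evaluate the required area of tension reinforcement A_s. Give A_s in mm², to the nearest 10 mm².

With M_n = 0.85 f'_c a b (d − a/2), solve the quadratic for a:
a = d − √(d² − 2M_n/(0.85 f'_c b)) = 395 − √(395² − 2 × 267×10⁶/(0.85 × 31.4 × 425)) = 64.93 mm.
A_s = 0.85 f'_c a b / f_y = 0.85 × 31.4 × 64.93 × 425 / 415 = 1774.7 mm².

A_s ≈ 1770 mm²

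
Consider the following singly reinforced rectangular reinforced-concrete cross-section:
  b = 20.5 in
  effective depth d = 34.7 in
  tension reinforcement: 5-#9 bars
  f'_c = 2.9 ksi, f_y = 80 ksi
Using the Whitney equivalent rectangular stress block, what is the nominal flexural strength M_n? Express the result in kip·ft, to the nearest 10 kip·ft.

A_s = 5 × 1 = 5 in².
T = A_s f_y = 5 × 80 = 400 kips.
a = T/(0.85 f'_c b) = 400/(0.85 × 2.9 × 20.5) = 7.916 in.
M_n = T(d − a/2) = 400 × (34.7 − 3.958) = 12296.8 kip·in = 12296.8/12 = 1024.73 kip·ft.

M_n ≈ 1020 kip·ft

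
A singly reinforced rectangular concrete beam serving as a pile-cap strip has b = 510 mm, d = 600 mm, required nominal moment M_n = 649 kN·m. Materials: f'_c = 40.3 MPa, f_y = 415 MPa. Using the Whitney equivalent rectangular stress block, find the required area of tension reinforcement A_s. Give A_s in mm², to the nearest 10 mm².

With M_n = 0.85 f'_c a b (d − a/2), solve the quadratic for a:
a = d − √(d² − 2M_n/(0.85 f'_c b)) = 600 − √(600² − 2 × 649×10⁶/(0.85 × 40.3 × 510)) = 65.49 mm.
A_s = 0.85 f'_c a b / f_y = 0.85 × 40.3 × 65.49 × 510 / 415 = 2756.9 mm².

A_s ≈ 2760 mm²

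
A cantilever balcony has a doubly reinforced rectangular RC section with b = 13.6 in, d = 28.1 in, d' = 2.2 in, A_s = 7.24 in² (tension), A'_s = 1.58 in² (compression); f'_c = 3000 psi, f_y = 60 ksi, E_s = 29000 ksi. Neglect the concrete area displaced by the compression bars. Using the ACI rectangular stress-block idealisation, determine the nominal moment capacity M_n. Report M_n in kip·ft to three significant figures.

Assume both steels yield.
a = (A_s − A'_s) f_y/(0.85 f'_c b) = (7.24 − 1.58) × 60/(0.85 × 3 × 13.6) = 9.792 in.
c = a/β₁ = 9.792/0.85 = 11.520 in; ε'_s = 0.003(c − d')/c = 0.0024 ≥ ε_y = 0.0021, so the compression steel yields.
M_n = (A_s − A'_s) f_y (d − a/2) + A'_s f_y (d − d') = 339.6 × (28.1 − 4.896) + 94.8 × (28.1 − 2.2) = 7880.1 + 2455.3 = 10335.4 kip·in = 10335.4/12 = 861.28 kip·ft.

M_n ≈ 861 kip·ft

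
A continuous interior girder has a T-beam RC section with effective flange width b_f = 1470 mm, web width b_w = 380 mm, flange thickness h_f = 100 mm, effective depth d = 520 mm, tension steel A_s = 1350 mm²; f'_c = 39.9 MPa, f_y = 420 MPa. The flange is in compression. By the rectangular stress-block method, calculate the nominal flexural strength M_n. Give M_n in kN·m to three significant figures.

M_n ≈ 292 kN·m

Tension: T = A_s f_y = 1350 × 420 = 567000 N.
Try a within the flange: a = T/(0.85 f'_c b_f) = 567000/(0.85 × 39.9 × 1470) = 11.37 mm.
Since a = 11.37 ≤ h_f = 100 mm, the stress block lies entirely in the flange; analyse as a rectangular beam of width b_f.
M_n = T(d − a/2) = 567000 × (520 − 5.685) = 291.62 × 10⁶ N·mm.
M_n = 291.62 kN·m.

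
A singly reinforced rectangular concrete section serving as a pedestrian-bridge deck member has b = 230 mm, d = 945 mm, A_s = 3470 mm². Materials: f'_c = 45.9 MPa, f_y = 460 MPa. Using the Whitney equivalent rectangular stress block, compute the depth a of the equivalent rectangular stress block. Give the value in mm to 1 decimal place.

a ≈ 177.9 mm

T = A_s f_y = 3470 × 460 = 1596200 N = 1596.2 kN.
Setting C = 0.85 f'_c a b equal to T: a = 1596200/(0.85 × 45.9 × 230) = 177.9 mm.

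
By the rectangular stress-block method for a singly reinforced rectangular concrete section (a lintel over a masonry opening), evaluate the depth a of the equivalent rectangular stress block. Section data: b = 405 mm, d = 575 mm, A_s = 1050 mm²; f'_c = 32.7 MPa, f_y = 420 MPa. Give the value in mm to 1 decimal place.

T = A_s f_y = 1050 × 420 = 441000 N = 441 kN.
Setting C = 0.85 f'_c a b equal to T: a = 441000/(0.85 × 32.7 × 405) = 39.2 mm.

a ≈ 39.2 mm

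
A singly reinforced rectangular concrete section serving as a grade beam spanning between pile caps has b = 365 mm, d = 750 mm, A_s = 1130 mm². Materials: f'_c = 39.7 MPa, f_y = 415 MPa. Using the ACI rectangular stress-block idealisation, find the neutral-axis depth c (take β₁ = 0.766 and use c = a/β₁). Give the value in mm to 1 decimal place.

c ≈ 49.7 mm

T = A_s f_y = 1130 × 415 = 468950 N = 468.95 kN.
Setting C = 0.85 f'_c a b equal to T: a = 468950/(0.85 × 39.7 × 365) = 38.074 mm.
With β₁ = 0.766, c = a/β₁ = 38.074/0.766 = 49.7 mm.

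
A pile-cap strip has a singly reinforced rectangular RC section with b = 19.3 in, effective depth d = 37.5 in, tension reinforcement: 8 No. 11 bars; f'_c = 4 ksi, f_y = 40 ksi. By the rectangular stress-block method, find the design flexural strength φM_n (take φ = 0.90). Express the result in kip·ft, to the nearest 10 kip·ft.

φM_n ≈ 1260 kip·ft

A_s = 8 × 1.56 = 12.48 in².
T = A_s f_y = 12.48 × 40 = 499.2 kips.
a = T/(0.85 f'_c b) = 499.2/(0.85 × 4 × 19.3) = 7.607 in.
M_n = T(d − a/2) = 499.2 × (37.5 − 3.8035) = 16821.3 kip·in = 16821.3/12 = 1401.78 kip·ft.
φM_n = 0.90 × 1401.78 = 1261.60 kip·ft.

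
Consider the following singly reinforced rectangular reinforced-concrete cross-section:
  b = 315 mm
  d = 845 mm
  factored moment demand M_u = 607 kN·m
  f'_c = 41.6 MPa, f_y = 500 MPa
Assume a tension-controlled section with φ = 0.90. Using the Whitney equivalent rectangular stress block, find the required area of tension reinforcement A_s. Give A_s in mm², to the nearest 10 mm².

M_n = M_u/φ = 607/0.90 = 674.444 kN·m.
With M_n = 0.85 f'_c a b (d − a/2), solve the quadratic for a:
a = d − √(d² − 2M_n/(0.85 f'_c b)) = 845 − √(845² − 2 × 674.444×10⁶/(0.85 × 41.6 × 315)) = 74.99 mm.
A_s = 0.85 f'_c a b / f_y = 0.85 × 41.6 × 74.99 × 315 / 500 = 1670.5 mm².

A_s ≈ 1670 mm²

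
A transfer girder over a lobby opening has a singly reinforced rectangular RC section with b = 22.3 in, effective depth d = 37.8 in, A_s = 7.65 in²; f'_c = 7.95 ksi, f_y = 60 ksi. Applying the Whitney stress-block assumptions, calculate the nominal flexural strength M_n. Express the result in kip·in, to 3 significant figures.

T = A_s f_y = 7.65 × 60 = 459 kips.
a = T/(0.85 f'_c b) = 459/(0.85 × 7.95 × 22.3) = 3.046 in.
M_n = T(d − a/2) = 459 × (37.8 − 1.523) = 16651.1 kip·in.

M_n ≈ 16700 kip·in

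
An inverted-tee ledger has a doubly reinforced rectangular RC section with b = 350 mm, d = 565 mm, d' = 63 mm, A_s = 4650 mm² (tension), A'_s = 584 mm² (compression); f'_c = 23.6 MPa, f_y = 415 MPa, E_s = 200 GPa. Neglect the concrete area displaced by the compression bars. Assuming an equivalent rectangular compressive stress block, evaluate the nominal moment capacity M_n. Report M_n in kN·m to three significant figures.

Assume both tension and compression steel yield.
Net tension couple steel: A_s − A'_s = 4066 mm².
a = (A_s − A'_s) f_y / (0.85 f'_c b) = 1687390/(0.85 × 23.6 × 350) = 240.33 mm.
c = a/β₁ = 240.33/0.85 = 282.74 mm; ε'_s = 0.003(c − d')/c = 0.0023 ≥ f_y/E_s = 0.0021, so compression steel does yield.
M_n = (A_s − A'_s) f_y (d − a/2) + A'_s f_y (d − d') = [1687390 × (565 − 120.165) + 242360 × (565 − 63)] × 10⁻⁶ = 750.61 + 121.66 = 872.27 kN·m.

M_n ≈ 872 kN·m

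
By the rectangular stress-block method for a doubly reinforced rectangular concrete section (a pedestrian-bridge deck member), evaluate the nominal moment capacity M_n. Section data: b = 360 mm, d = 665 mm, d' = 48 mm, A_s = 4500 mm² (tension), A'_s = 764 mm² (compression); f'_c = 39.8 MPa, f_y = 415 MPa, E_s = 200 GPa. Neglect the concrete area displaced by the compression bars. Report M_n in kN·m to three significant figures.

M_n ≈ 1130 kN·m

Assume both tension and compression steel yield.
Net tension couple steel: A_s − A'_s = 3736 mm².
a = (A_s − A'_s) f_y / (0.85 f'_c b) = 1550440/(0.85 × 39.8 × 360) = 127.31 mm.
c = a/β₁ = 127.31/0.766 = 166.20 mm; ε'_s = 0.003(c − d')/c = 0.0021 ≥ f_y/E_s = 0.0021, so compression steel does yield.
M_n = (A_s − A'_s) f_y (d − a/2) + A'_s f_y (d − d') = [1550440 × (665 − 63.655) + 317060 × (665 − 48)] × 10⁻⁶ = 932.35 + 195.63 = 1127.98 kN·m.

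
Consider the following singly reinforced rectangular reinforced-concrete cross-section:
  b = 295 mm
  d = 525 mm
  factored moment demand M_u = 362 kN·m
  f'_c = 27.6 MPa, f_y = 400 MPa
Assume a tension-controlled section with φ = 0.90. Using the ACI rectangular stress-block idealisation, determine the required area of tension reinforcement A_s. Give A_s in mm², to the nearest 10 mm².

A_s ≈ 2180 mm²

M_n = M_u/φ = 362/0.90 = 402.222 kN·m.
With M_n = 0.85 f'_c a b (d − a/2), solve the quadratic for a:
a = d − √(d² − 2M_n/(0.85 f'_c b)) = 525 − √(525² − 2 × 402.222×10⁶/(0.85 × 27.6 × 295)) = 125.77 mm.
A_s = 0.85 f'_c a b / f_y = 0.85 × 27.6 × 125.77 × 295 / 400 = 2176.0 mm².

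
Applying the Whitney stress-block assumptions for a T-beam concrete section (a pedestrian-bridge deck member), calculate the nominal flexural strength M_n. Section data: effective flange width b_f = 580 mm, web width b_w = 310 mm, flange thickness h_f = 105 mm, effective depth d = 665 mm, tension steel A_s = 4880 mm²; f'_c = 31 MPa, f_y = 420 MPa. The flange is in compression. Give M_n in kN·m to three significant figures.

Tension: T = A_s f_y = 4880 × 420 = 2049600 N.
Try a within the flange: a = T/(0.85 f'_c b_f) = 2049600/(0.85 × 31 × 580) = 134.11 mm.
a = 134.11 > h_f = 105 mm: the block extends into the web. Split into flange-overhang and web parts.
C_f = 0.85 f'_c (b_f − b_w) h_f = 0.85 × 31 × (580 − 310) × 105 = 747023 N.
Remaining web compression depth: a_w = (T − C_f)/(0.85 f'_c b_w) = (2049600 − 747023)/(0.85 × 31 × 310) = 159.46 mm.
M_n = C_f(d − h_f/2) + (T − C_f)(d − a_w/2) = 747023 × (665 − 52.5) + 1302577 × (665 − 79.73) = 457.55 + 762.36 = 1219.91 × 10⁶ N·mm.
M_n = 1219.91 kN·m.

M_n ≈ 1220 kN·m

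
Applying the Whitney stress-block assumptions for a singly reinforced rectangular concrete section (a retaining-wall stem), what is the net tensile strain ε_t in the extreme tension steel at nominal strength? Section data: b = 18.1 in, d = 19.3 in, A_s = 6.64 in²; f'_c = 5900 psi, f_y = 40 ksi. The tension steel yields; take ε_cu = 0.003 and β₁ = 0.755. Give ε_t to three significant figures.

ε_t ≈ 0.0119

a = A_s f_y/(0.85 f'_c b) = 2.926 in.
β₁ = 0.755, so c = a/β₁ = 2.926/0.755 = 3.875 in.
From the linear strain diagram with ε_cu = 0.003: ε_t = 0.003 (d − c)/c = 0.003 × (19.3 − 3.875)/3.875 = 0.0119.
Since ε_t ≥ 0.005, the section is tension-controlled.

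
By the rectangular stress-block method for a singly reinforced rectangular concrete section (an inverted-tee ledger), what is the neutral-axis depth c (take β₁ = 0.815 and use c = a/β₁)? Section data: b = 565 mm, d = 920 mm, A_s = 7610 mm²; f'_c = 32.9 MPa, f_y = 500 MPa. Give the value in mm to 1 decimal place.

c ≈ 295.5 mm

T = A_s f_y = 7610 × 500 = 3805000 N = 3805 kN.
Setting C = 0.85 f'_c a b equal to T: a = 3805000/(0.85 × 32.9 × 565) = 240.819 mm.
With β₁ = 0.815, c = a/β₁ = 240.819/0.815 = 295.5 mm.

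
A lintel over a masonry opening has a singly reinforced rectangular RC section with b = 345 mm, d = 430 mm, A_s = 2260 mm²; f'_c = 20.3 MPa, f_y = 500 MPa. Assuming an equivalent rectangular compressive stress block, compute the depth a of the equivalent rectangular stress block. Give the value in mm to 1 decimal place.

a ≈ 189.8 mm

T = A_s f_y = 2260 × 500 = 1130000 N = 1130 kN.
Setting C = 0.85 f'_c a b equal to T: a = 1130000/(0.85 × 20.3 × 345) = 189.8 mm.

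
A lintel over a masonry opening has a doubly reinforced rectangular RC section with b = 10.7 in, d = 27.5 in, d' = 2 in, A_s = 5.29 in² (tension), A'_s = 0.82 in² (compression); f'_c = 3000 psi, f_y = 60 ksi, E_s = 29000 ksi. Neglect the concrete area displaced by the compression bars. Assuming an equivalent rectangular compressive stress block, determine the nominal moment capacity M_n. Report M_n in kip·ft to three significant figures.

M_n ≈ 609 kip·ft

Assume both steels yield.
a = (A_s − A'_s) f_y/(0.85 f'_c b) = (5.29 − 0.82) × 60/(0.85 × 3 × 10.7) = 9.830 in.
c = a/β₁ = 9.830/0.85 = 11.565 in; ε'_s = 0.003(c − d')/c = 0.0025 ≥ ε_y = 0.0021, so the compression steel yields.
M_n = (A_s − A'_s) f_y (d − a/2) + A'_s f_y (d − d') = 268.2 × (27.5 − 4.915) + 49.2 × (27.5 − 2) = 6057.3 + 1254.6 = 7311.9 kip·in = 7311.9/12 = 609.33 kip·ft.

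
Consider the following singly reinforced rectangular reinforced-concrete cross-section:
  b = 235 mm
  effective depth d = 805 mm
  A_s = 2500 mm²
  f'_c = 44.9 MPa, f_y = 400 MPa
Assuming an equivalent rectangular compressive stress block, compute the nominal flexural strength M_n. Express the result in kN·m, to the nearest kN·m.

T = A_s f_y = 2500 × 400 = 1000000 N = 1000 kN.
From C = T: a = T/(0.85 f'_c b) = 1000000/(0.85 × 44.9 × 235) = 111.50 mm.
M_n = T(d − a/2) = 1000 kN × (805 − 55.75) mm = 749.25 kN·m.

M_n ≈ 749 kN·m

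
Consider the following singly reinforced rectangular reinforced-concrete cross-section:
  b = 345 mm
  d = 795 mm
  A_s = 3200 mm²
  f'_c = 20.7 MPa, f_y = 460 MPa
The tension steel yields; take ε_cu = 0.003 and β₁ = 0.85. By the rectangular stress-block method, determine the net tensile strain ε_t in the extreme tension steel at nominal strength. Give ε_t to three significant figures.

ε_t ≈ 0.00536

a = A_s f_y/(0.85 f'_c b) = 242.49 mm.
β₁ = 0.85, so c = a/β₁ = 242.49/0.85 = 285.28 mm.
From the linear strain diagram with ε_cu = 0.003: ε_t = 0.003 (d − c)/c = 0.003 × (795 − 285.28)/285.28 = 0.00536.
Since ε_t ≥ 0.005, the section is tension-controlled.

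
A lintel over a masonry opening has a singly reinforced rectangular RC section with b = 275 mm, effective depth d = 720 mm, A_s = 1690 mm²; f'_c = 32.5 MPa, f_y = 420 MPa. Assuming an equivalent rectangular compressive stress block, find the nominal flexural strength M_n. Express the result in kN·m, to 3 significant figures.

M_n ≈ 478 kN·m

T = A_s f_y = 1690 × 420 = 709800 N = 709.8 kN.
From C = T: a = T/(0.85 f'_c b) = 709800/(0.85 × 32.5 × 275) = 93.43 mm.
M_n = T(d − a/2) = 709.8 kN × (720 − 46.715) mm = 477.90 kN·m.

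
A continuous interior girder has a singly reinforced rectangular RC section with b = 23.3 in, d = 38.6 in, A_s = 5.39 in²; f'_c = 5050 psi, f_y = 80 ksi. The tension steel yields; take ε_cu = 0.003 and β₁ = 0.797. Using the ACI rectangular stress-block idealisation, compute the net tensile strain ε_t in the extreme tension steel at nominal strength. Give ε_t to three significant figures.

ε_t ≈ 0.0184

a = A_s f_y/(0.85 f'_c b) = 4.311 in.
β₁ = 0.797, so c = a/β₁ = 4.311/0.797 = 5.409 in.
From the linear strain diagram with ε_cu = 0.003: ε_t = 0.003 (d − c)/c = 0.003 × (38.6 − 5.409)/5.409 = 0.0184.
Since ε_t ≥ 0.005, the section is tension-controlled.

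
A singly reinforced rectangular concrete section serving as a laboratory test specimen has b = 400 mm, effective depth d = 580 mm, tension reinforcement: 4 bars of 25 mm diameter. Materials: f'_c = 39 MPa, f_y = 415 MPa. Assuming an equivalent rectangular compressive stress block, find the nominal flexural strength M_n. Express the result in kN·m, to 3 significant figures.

M_n ≈ 448 kN·m

A_s = 4 × 491 = 1964 mm².
T = A_s f_y = 1964 × 415 = 815060 N = 815.06 kN.
From C = T: a = T/(0.85 f'_c b) = 815060/(0.85 × 39 × 400) = 61.47 mm.
M_n = T(d − a/2) = 815.06 kN × (580 − 30.735) mm = 447.68 kN·m.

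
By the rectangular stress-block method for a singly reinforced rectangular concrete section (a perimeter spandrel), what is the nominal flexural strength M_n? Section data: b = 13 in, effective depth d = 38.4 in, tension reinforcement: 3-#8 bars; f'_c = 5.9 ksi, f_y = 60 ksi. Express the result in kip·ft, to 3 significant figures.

M_n ≈ 442 kip·ft

A_s = 3 × 0.79 = 2.37 in².
T = A_s f_y = 2.37 × 60 = 142.2 kips.
a = T/(0.85 f'_c b) = 142.2/(0.85 × 5.9 × 13) = 2.181 in.
M_n = T(d − a/2) = 142.2 × (38.4 − 1.0905) = 5305.4 kip·in = 5305.4/12 = 442.12 kip·ft.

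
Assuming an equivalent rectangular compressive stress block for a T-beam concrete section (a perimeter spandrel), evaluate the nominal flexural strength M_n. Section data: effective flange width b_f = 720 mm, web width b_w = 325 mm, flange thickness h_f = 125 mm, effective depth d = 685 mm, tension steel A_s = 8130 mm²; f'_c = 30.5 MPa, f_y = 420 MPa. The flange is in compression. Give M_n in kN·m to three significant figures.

Tension: T = A_s f_y = 8130 × 420 = 3414600 N.
Try a within the flange: a = T/(0.85 f'_c b_f) = 3414600/(0.85 × 30.5 × 720) = 182.93 mm.
a = 182.93 > h_f = 125 mm: the block extends into the web. Split into flange-overhang and web parts.
C_f = 0.85 f'_c (b_f − b_w) h_f = 0.85 × 30.5 × (720 − 325) × 125 = 1280047 N.
Remaining web compression depth: a_w = (T − C_f)/(0.85 f'_c b_w) = (3414600 − 1280047)/(0.85 × 30.5 × 325) = 253.34 mm.
M_n = C_f(d − h_f/2) + (T − C_f)(d − a_w/2) = 1280047 × (685 − 62.5) + 2134553 × (685 − 126.67) = 796.83 + 1191.78 = 1988.61 × 10⁶ N·mm.
M_n = 1988.61 kN·m.

M_n ≈ 1990 kN·m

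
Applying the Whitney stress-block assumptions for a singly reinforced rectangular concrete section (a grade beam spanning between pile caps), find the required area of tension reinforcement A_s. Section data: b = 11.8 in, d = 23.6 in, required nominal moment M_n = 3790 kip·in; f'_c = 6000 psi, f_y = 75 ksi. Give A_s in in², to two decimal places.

A_s ≈ 2.28 in²

From M_n = 0.85 f'_c a b (d − a/2):
a = d − √(d² − 2M_n/(0.85 f'_c b)) = 23.6 − √(23.6² − 2 × 3790/(0.85 × 6 × 11.8)) = 2.839 in.
A_s = 0.85 f'_c a b / f_y = 0.85 × 6 × 2.839 × 11.8 / 75 = 2.278 in².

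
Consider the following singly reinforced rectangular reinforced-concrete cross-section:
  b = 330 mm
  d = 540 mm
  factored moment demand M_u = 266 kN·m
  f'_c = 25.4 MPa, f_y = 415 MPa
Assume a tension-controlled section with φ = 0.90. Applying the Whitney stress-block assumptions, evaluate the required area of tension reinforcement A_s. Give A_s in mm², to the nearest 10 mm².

A_s ≈ 1430 mm²

M_n = M_u/φ = 266/0.90 = 295.556 kN·m.
With M_n = 0.85 f'_c a b (d − a/2), solve the quadratic for a:
a = d − √(d² − 2M_n/(0.85 f'_c b)) = 540 − √(540² − 2 × 295.556×10⁶/(0.85 × 25.4 × 330)) = 83.24 mm.
A_s = 0.85 f'_c a b / f_y = 0.85 × 25.4 × 83.24 × 330 / 415 = 1429.1 mm².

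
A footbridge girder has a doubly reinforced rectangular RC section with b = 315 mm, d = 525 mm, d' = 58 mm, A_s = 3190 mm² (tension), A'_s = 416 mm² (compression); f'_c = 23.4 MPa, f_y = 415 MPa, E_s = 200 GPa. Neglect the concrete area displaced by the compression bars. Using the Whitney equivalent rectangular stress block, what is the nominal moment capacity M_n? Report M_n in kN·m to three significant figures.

M_n ≈ 579 kN·m

Assume both tension and compression steel yield.
Net tension couple steel: A_s − A'_s = 2774 mm².
a = (A_s − A'_s) f_y / (0.85 f'_c b) = 1151210/(0.85 × 23.4 × 315) = 183.74 mm.
c = a/β₁ = 183.74/0.85 = 216.16 mm; ε'_s = 0.003(c − d')/c = 0.0022 ≥ f_y/E_s = 0.0021, so compression steel does yield.
M_n = (A_s − A'_s) f_y (d − a/2) + A'_s f_y (d − d') = [1151210 × (525 − 91.87) + 172640 × (525 − 58)] × 10⁻⁶ = 498.62 + 80.62 = 579.24 kN·m.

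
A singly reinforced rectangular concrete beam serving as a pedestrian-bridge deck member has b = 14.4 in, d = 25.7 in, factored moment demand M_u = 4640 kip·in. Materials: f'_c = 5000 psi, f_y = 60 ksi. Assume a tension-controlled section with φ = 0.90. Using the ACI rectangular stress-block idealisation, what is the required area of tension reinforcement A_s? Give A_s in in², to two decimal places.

A_s ≈ 3.59 in²

M_n = M_u/φ = 4640/0.90 = 5155.56 kip·in.
From M_n = 0.85 f'_c a b (d − a/2):
a = d − √(d² − 2M_n/(0.85 f'_c b)) = 25.7 − √(25.7² − 2 × 5155.56/(0.85 × 5 × 14.4)) = 3.519 in.
A_s = 0.85 f'_c a b / f_y = 0.85 × 5 × 3.519 × 14.4 / 60 = 3.589 in².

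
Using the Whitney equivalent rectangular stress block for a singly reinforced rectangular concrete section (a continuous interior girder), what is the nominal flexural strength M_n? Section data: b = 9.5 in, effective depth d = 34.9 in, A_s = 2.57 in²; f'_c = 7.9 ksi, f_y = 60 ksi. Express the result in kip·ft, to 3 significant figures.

T = A_s f_y = 2.57 × 60 = 154.2 kips.
a = T/(0.85 f'_c b) = 154.2/(0.85 × 7.9 × 9.5) = 2.417 in.
M_n = T(d − a/2) = 154.2 × (34.9 − 1.2085) = 5195.2 kip·in = 5195.2/12 = 432.93 kip·ft.

M_n ≈ 433 kip·ft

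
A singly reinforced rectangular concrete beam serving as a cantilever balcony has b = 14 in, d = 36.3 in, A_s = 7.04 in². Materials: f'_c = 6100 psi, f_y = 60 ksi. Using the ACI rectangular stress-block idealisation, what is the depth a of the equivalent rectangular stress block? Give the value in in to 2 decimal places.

a ≈ 5.82 in

T = A_s f_y = 7.04 × 60 = 422.4 kips.
a = T/(0.85 f'_c b) = 422.4/(0.85 × 6.1 × 14) = 5.82 in.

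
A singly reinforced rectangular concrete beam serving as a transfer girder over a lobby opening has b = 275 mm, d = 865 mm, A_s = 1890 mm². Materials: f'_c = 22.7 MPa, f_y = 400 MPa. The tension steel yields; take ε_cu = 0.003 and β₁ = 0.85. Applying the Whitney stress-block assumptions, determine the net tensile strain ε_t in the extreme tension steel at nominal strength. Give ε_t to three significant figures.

ε_t ≈ 0.0125

a = A_s f_y/(0.85 f'_c b) = 142.48 mm.
β₁ = 0.85, so c = a/β₁ = 142.48/0.85 = 167.62 mm.
From the linear strain diagram with ε_cu = 0.003: ε_t = 0.003 (d − c)/c = 0.003 × (865 − 167.62)/167.62 = 0.0125.
Since ε_t ≥ 0.005, the section is tension-controlled.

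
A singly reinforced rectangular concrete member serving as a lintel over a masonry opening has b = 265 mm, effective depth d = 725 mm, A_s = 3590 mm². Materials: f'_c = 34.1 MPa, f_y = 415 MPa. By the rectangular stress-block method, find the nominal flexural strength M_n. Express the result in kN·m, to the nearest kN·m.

T = A_s f_y = 3590 × 415 = 1489850 N = 1489.85 kN.
From C = T: a = T/(0.85 f'_c b) = 1489850/(0.85 × 34.1 × 265) = 193.96 mm.
M_n = T(d − a/2) = 1489.85 kN × (725 − 96.98) mm = 935.66 kN·m.

M_n ≈ 936 kN·m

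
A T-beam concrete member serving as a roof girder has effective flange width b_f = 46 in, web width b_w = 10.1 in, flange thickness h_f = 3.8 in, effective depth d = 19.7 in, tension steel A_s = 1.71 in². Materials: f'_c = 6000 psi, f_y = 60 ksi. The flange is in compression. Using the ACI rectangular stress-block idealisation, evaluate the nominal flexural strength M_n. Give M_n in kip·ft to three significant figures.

M_n ≈ 167 kip·ft

Tension: T = A_s f_y = 1.71 × 60 = 102.6 kips.
Try a within the flange: a = T/(0.85 f'_c b_f) = 102.6/(0.85 × 6 × 46) = 0.437 in.
Since a = 0.437 ≤ h_f = 3.8 in, the stress block lies entirely in the flange; analyse as a rectangular beam of width b_f.
M_n = T(d − a/2) = 102.6 × (19.7 − 0.2185) = 1998.8 kip·in.
M_n = 1998.8/12 = 166.57 kip·ft.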